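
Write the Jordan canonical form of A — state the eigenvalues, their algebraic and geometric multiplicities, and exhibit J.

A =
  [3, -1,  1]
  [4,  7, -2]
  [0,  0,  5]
J_2(5) ⊕ J_1(5)

The characteristic polynomial is
  det(x·I − A) = x^3 - 15*x^2 + 75*x - 125 = (x - 5)^3

Eigenvalues and multiplicities (the geometric multiplicity of λ is n − rank(A − λI), which equals the number of Jordan blocks for λ):
  λ = 5: algebraic multiplicity = 3, geometric multiplicity = 2

Determining the block sizes for each eigenvalue:
  λ = 5: 2 blocks summing to 3 forces exactly one block of size 2 and the rest size 1 → block sizes [2, 1]

Assembling the blocks gives a Jordan form
J =
  [5, 1, 0]
  [0, 5, 0]
  [0, 0, 5]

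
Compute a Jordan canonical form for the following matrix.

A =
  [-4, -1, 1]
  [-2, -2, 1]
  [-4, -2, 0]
J_3(-2)

The characteristic polynomial is
  det(x·I − A) = x^3 + 6*x^2 + 12*x + 8 = (x + 2)^3

Eigenvalues and multiplicities (the geometric multiplicity of λ is n − rank(A − λI), which equals the number of Jordan blocks for λ):
  λ = -2: algebraic multiplicity = 3, geometric multiplicity = 1

Determining the block sizes for each eigenvalue:
  λ = -2: one block (gm = 1), so the single block has size am = 3 → block sizes [3]

Assembling the blocks gives a Jordan form
J =
  [-2,  1,  0]
  [ 0, -2,  1]
  [ 0,  0, -2]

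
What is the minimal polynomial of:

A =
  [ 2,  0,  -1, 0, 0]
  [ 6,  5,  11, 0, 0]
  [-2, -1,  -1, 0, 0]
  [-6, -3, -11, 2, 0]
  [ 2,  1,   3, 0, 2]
x^3 - 6*x^2 + 12*x - 8

The characteristic polynomial is χ_A(x) = (x - 2)^5, so the eigenvalues are known. The minimal polynomial is
  m_A(x) = Π_λ (x − λ)^{k_λ}
where k_λ is the size of the *largest* Jordan block for λ (equivalently, the smallest k with (A − λI)^k v = 0 for every generalised eigenvector v of λ).

  λ = 2: largest Jordan block has size 3, contributing (x − 2)^3

So m_A(x) = (x - 2)^3 = x^3 - 6*x^2 + 12*x - 8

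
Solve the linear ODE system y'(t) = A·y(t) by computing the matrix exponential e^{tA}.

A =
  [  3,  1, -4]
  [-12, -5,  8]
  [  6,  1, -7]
e^{tA} =
  [6*t*exp(-3*t) + exp(-3*t), t*exp(-3*t), -4*t*exp(-3*t)]
  [-12*t*exp(-3*t), -2*t*exp(-3*t) + exp(-3*t), 8*t*exp(-3*t)]
  [6*t*exp(-3*t), t*exp(-3*t), -4*t*exp(-3*t) + exp(-3*t)]

Strategy: write A = P · J · P⁻¹ where J is a Jordan canonical form, so e^{tA} = P · e^{tJ} · P⁻¹, and e^{tJ} can be computed block-by-block.

A has Jordan form
J =
  [-3,  1,  0]
  [ 0, -3,  0]
  [ 0,  0, -3]
(up to reordering of blocks).

Per-block formulas:
  For a 2×2 Jordan block J_2(-3): exp(t · J_2(-3)) = e^(-3t)·(I + t·N), where N is the 2×2 nilpotent shift.
  For a 1×1 block at λ = -3: exp(t · [-3]) = [e^(-3t)].

After assembling e^{tJ} and conjugating by P, we get:

e^{tA} =
  [6*t*exp(-3*t) + exp(-3*t), t*exp(-3*t), -4*t*exp(-3*t)]
  [-12*t*exp(-3*t), -2*t*exp(-3*t) + exp(-3*t), 8*t*exp(-3*t)]
  [6*t*exp(-3*t), t*exp(-3*t), -4*t*exp(-3*t) + exp(-3*t)]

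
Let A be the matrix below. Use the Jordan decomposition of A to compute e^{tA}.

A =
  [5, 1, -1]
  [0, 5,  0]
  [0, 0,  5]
e^{tA} =
  [exp(5*t), t*exp(5*t), -t*exp(5*t)]
  [0, exp(5*t), 0]
  [0, 0, exp(5*t)]

Strategy: write A = P · J · P⁻¹ where J is a Jordan canonical form, so e^{tA} = P · e^{tJ} · P⁻¹, and e^{tJ} can be computed block-by-block.

A has Jordan form
J =
  [5, 1, 0]
  [0, 5, 0]
  [0, 0, 5]
(up to reordering of blocks).

Per-block formulas:
  For a 2×2 Jordan block J_2(5): exp(t · J_2(5)) = e^(5t)·(I + t·N), where N is the 2×2 nilpotent shift.
  For a 1×1 block at λ = 5: exp(t · [5]) = [e^(5t)].

After assembling e^{tJ} and conjugating by P, we get:

e^{tA} =
  [exp(5*t), t*exp(5*t), -t*exp(5*t)]
  [0, exp(5*t), 0]
  [0, 0, exp(5*t)]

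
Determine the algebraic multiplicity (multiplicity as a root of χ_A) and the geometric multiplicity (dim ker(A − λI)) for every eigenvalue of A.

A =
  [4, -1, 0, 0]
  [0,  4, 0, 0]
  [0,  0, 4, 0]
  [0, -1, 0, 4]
λ = 4: alg = 4, geom = 3

Step 1 — factor the characteristic polynomial to read off the algebraic multiplicities:
  χ_A(x) = (x - 4)^4

Step 2 — compute geometric multiplicities via the rank-nullity identity g(λ) = n − rank(A − λI):
  rank(A − (4)·I) = 1, so dim ker(A − (4)·I) = n − 1 = 3

Summary:
  λ = 4: algebraic multiplicity = 4, geometric multiplicity = 3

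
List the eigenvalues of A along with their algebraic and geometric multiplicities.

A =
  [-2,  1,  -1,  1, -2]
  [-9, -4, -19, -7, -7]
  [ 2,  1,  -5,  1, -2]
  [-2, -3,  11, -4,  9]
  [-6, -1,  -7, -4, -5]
λ = -4: alg = 5, geom = 2

Step 1 — factor the characteristic polynomial to read off the algebraic multiplicities:
  χ_A(x) = (x + 4)^5

Step 2 — compute geometric multiplicities via the rank-nullity identity g(λ) = n − rank(A − λI):
  rank(A − (-4)·I) = 3, so dim ker(A − (-4)·I) = n − 3 = 2

Summary:
  λ = -4: algebraic multiplicity = 5, geometric multiplicity = 2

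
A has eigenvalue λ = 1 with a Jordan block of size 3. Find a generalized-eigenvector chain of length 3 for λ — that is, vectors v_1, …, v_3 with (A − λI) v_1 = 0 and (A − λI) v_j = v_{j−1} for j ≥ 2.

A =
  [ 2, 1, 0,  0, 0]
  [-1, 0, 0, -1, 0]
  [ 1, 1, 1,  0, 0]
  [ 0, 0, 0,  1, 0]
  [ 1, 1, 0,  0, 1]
A Jordan chain for λ = 1 of length 3:
v_1 = (-1, 1, -1, 0, -1)ᵀ
v_2 = (0, -1, 0, 0, 0)ᵀ
v_3 = (0, 0, 0, 1, 0)ᵀ

Let N = A − (1)·I. We want v_3 with N^3 v_3 = 0 but N^2 v_3 ≠ 0; then v_{j-1} := N · v_j for j = 3, …, 2.

Pick v_3 = (0, 0, 0, 1, 0)ᵀ.
Then v_2 = N · v_3 = (0, -1, 0, 0, 0)ᵀ.
Then v_1 = N · v_2 = (-1, 1, -1, 0, -1)ᵀ.

Sanity check: (A − (1)·I) v_1 = (0, 0, 0, 0, 0)ᵀ = 0. ✓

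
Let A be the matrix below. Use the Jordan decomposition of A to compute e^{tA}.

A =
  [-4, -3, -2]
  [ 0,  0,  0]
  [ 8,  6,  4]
e^{tA} =
  [1 - 4*t, -3*t, -2*t]
  [0, 1, 0]
  [8*t, 6*t, 4*t + 1]

Strategy: write A = P · J · P⁻¹ where J is a Jordan canonical form, so e^{tA} = P · e^{tJ} · P⁻¹, and e^{tJ} can be computed block-by-block.

A has Jordan form
J =
  [0, 1, 0]
  [0, 0, 0]
  [0, 0, 0]
(up to reordering of blocks).

Per-block formulas:
  For a 1×1 block at λ = 0: exp(t · [0]) = [e^(0t)].
  For a 2×2 Jordan block J_2(0): exp(t · J_2(0)) = e^(0t)·(I + t·N), where N is the 2×2 nilpotent shift.

After assembling e^{tJ} and conjugating by P, we get:

e^{tA} =
  [1 - 4*t, -3*t, -2*t]
  [0, 1, 0]
  [8*t, 6*t, 4*t + 1]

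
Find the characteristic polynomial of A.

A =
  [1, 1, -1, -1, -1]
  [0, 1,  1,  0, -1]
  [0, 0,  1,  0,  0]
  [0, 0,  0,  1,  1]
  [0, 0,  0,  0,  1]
x^5 - 5*x^4 + 10*x^3 - 10*x^2 + 5*x - 1

Expanding det(x·I − A) (e.g. by cofactor expansion or by noting that A is similar to its Jordan form J, which has the same characteristic polynomial as A) gives
  χ_A(x) = x^5 - 5*x^4 + 10*x^3 - 10*x^2 + 5*x - 1
which factors as (x - 1)^5. The eigenvalues (with algebraic multiplicities) are λ = 1 with multiplicity 5.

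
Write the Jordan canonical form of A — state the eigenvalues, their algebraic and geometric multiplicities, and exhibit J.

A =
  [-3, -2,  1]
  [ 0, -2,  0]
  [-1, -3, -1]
J_3(-2)

The characteristic polynomial is
  det(x·I − A) = x^3 + 6*x^2 + 12*x + 8 = (x + 2)^3

Eigenvalues and multiplicities (the geometric multiplicity of λ is n − rank(A − λI), which equals the number of Jordan blocks for λ):
  λ = -2: algebraic multiplicity = 3, geometric multiplicity = 1

Determining the block sizes for each eigenvalue:
  λ = -2: one block (gm = 1), so the single block has size am = 3 → block sizes [3]

Assembling the blocks gives a Jordan form
J =
  [-2,  1,  0]
  [ 0, -2,  1]
  [ 0,  0, -2]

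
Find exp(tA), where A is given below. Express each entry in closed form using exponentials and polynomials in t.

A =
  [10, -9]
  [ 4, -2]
e^{tA} =
  [6*t*exp(4*t) + exp(4*t), -9*t*exp(4*t)]
  [4*t*exp(4*t), -6*t*exp(4*t) + exp(4*t)]

Strategy: write A = P · J · P⁻¹ where J is a Jordan canonical form, so e^{tA} = P · e^{tJ} · P⁻¹, and e^{tJ} can be computed block-by-block.

A has Jordan form
J =
  [4, 1]
  [0, 4]
(up to reordering of blocks).

Per-block formulas:
  For a 2×2 Jordan block J_2(4): exp(t · J_2(4)) = e^(4t)·(I + t·N), where N is the 2×2 nilpotent shift.

After assembling e^{tJ} and conjugating by P, we get:

e^{tA} =
  [6*t*exp(4*t) + exp(4*t), -9*t*exp(4*t)]
  [4*t*exp(4*t), -6*t*exp(4*t) + exp(4*t)]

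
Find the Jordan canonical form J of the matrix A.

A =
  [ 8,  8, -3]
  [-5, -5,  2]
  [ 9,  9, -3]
J_3(0)

The characteristic polynomial is
  det(x·I − A) = x^3

Eigenvalues and multiplicities (the geometric multiplicity of λ is n − rank(A − λI), which equals the number of Jordan blocks for λ):
  λ = 0: algebraic multiplicity = 3, geometric multiplicity = 1

Determining the block sizes for each eigenvalue:
  λ = 0: one block (gm = 1), so the single block has size am = 3 → block sizes [3]

Assembling the blocks gives a Jordan form
J =
  [0, 1, 0]
  [0, 0, 1]
  [0, 0, 0]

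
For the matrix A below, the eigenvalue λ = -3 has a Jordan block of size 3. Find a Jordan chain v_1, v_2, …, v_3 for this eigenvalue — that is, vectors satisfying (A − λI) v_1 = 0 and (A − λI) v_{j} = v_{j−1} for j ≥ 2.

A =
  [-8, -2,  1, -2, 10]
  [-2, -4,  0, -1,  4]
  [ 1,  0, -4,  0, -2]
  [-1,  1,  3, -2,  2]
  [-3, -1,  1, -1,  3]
A Jordan chain for λ = -3 of length 3:
v_1 = (2, 1, 0, -1, 1)ᵀ
v_2 = (-5, -2, 1, -1, -3)ᵀ
v_3 = (1, 0, 0, 0, 0)ᵀ

Let N = A − (-3)·I. We want v_3 with N^3 v_3 = 0 but N^2 v_3 ≠ 0; then v_{j-1} := N · v_j for j = 3, …, 2.

Pick v_3 = (1, 0, 0, 0, 0)ᵀ.
Then v_2 = N · v_3 = (-5, -2, 1, -1, -3)ᵀ.
Then v_1 = N · v_2 = (2, 1, 0, -1, 1)ᵀ.

Sanity check: (A − (-3)·I) v_1 = (0, 0, 0, 0, 0)ᵀ = 0. ✓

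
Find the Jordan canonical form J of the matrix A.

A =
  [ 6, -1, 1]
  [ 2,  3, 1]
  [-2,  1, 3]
J_2(4) ⊕ J_1(4)

The characteristic polynomial is
  det(x·I − A) = x^3 - 12*x^2 + 48*x - 64 = (x - 4)^3

Eigenvalues and multiplicities (the geometric multiplicity of λ is n − rank(A − λI), which equals the number of Jordan blocks for λ):
  λ = 4: algebraic multiplicity = 3, geometric multiplicity = 2

Determining the block sizes for each eigenvalue:
  λ = 4: 2 blocks summing to 3 forces exactly one block of size 2 and the rest size 1 → block sizes [2, 1]

Assembling the blocks gives a Jordan form
J =
  [4, 1, 0]
  [0, 4, 0]
  [0, 0, 4]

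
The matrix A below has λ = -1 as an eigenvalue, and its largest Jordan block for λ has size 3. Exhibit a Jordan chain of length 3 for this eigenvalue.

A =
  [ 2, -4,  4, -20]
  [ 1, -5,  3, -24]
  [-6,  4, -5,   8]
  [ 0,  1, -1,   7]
A Jordan chain for λ = -1 of length 3:
v_1 = (4, 4, -4, -1)ᵀ
v_2 = (4, 3, -4, -1)ᵀ
v_3 = (0, 0, 1, 0)ᵀ

Let N = A − (-1)·I. We want v_3 with N^3 v_3 = 0 but N^2 v_3 ≠ 0; then v_{j-1} := N · v_j for j = 3, …, 2.

Pick v_3 = (0, 0, 1, 0)ᵀ.
Then v_2 = N · v_3 = (4, 3, -4, -1)ᵀ.
Then v_1 = N · v_2 = (4, 4, -4, -1)ᵀ.

Sanity check: (A − (-1)·I) v_1 = (0, 0, 0, 0)ᵀ = 0. ✓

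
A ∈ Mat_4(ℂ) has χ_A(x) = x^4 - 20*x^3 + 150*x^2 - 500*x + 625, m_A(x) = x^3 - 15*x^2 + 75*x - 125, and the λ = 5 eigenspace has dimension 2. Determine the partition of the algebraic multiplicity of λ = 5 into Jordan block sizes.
Block sizes for λ = 5: [3, 1]

Step 1 — from the characteristic polynomial, algebraic multiplicity of λ = 5 is 4. From dim ker(A − (5)·I) = 2, there are exactly 2 Jordan blocks for λ = 5.
Step 2 — from the minimal polynomial, the factor (x − 5)^3 tells us the largest block for λ = 5 has size 3.
Step 3 — with total size 4, 2 blocks, and largest block 3, the block sizes (in nonincreasing order) are [3, 1].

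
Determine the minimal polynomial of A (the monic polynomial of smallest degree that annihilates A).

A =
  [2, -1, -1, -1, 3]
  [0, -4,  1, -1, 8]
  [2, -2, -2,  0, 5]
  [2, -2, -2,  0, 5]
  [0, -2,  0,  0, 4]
x^3

The characteristic polynomial is χ_A(x) = x^5, so the eigenvalues are known. The minimal polynomial is
  m_A(x) = Π_λ (x − λ)^{k_λ}
where k_λ is the size of the *largest* Jordan block for λ (equivalently, the smallest k with (A − λI)^k v = 0 for every generalised eigenvector v of λ).

  λ = 0: largest Jordan block has size 3, contributing (x − 0)^3

So m_A(x) = x^3 = x^3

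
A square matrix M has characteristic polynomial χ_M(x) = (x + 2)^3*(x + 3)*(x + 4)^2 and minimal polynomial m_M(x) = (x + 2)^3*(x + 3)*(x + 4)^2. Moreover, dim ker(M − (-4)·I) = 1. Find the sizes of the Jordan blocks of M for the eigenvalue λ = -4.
Block sizes for λ = -4: [2]

Step 1 — from the characteristic polynomial, algebraic multiplicity of λ = -4 is 2. From dim ker(M − (-4)·I) = 1, there are exactly 1 Jordan blocks for λ = -4.
Step 2 — from the minimal polynomial, the factor (x + 4)^2 tells us the largest block for λ = -4 has size 2.
Step 3 — with total size 2, 1 blocks, and largest block 2, the block sizes (in nonincreasing order) are [2].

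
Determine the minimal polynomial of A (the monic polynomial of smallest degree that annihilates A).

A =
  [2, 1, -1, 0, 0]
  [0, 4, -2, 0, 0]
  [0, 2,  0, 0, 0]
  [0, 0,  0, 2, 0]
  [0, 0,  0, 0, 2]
x^2 - 4*x + 4

The characteristic polynomial is χ_A(x) = (x - 2)^5, so the eigenvalues are known. The minimal polynomial is
  m_A(x) = Π_λ (x − λ)^{k_λ}
where k_λ is the size of the *largest* Jordan block for λ (equivalently, the smallest k with (A − λI)^k v = 0 for every generalised eigenvector v of λ).

  λ = 2: largest Jordan block has size 2, contributing (x − 2)^2

So m_A(x) = (x - 2)^2 = x^2 - 4*x + 4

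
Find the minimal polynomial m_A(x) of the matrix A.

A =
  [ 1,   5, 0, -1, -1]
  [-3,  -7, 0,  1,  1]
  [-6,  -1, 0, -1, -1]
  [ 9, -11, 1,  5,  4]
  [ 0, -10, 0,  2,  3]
x^4 - x^3 - 3*x^2 + 5*x - 2

The characteristic polynomial is χ_A(x) = (x - 1)^4*(x + 2), so the eigenvalues are known. The minimal polynomial is
  m_A(x) = Π_λ (x − λ)^{k_λ}
where k_λ is the size of the *largest* Jordan block for λ (equivalently, the smallest k with (A − λI)^k v = 0 for every generalised eigenvector v of λ).

  λ = -2: largest Jordan block has size 1, contributing (x + 2)
  λ = 1: largest Jordan block has size 3, contributing (x − 1)^3

So m_A(x) = (x - 1)^3*(x + 2) = x^4 - x^3 - 3*x^2 + 5*x - 2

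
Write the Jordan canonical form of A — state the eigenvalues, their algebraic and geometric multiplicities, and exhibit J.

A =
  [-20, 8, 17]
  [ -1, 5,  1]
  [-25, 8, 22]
J_1(-3) ⊕ J_2(5)

The characteristic polynomial is
  det(x·I − A) = x^3 - 7*x^2 - 5*x + 75 = (x - 5)^2*(x + 3)

Eigenvalues and multiplicities (the geometric multiplicity of λ is n − rank(A − λI), which equals the number of Jordan blocks for λ):
  λ = -3: algebraic multiplicity = 1, geometric multiplicity = 1
  λ = 5: algebraic multiplicity = 2, geometric multiplicity = 1

Determining the block sizes for each eigenvalue:
  λ = -3: one block (gm = 1), so the single block has size am = 1 → block sizes [1]
  λ = 5: one block (gm = 1), so the single block has size am = 2 → block sizes [2]

Assembling the blocks gives a Jordan form
J =
  [-3, 0, 0]
  [ 0, 5, 1]
  [ 0, 0, 5]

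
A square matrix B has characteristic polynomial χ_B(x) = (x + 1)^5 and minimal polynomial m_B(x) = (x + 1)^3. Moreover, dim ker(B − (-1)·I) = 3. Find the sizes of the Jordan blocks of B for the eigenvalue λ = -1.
Block sizes for λ = -1: [3, 1, 1]

Step 1 — from the characteristic polynomial, algebraic multiplicity of λ = -1 is 5. From dim ker(B − (-1)·I) = 3, there are exactly 3 Jordan blocks for λ = -1.
Step 2 — from the minimal polynomial, the factor (x + 1)^3 tells us the largest block for λ = -1 has size 3.
Step 3 — with total size 5, 3 blocks, and largest block 3, the block sizes (in nonincreasing order) are [3, 1, 1].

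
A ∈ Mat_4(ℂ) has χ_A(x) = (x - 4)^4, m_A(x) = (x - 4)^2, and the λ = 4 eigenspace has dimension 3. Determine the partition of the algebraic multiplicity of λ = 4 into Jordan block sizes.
Block sizes for λ = 4: [2, 1, 1]

Step 1 — from the characteristic polynomial, algebraic multiplicity of λ = 4 is 4. From dim ker(A − (4)·I) = 3, there are exactly 3 Jordan blocks for λ = 4.
Step 2 — from the minimal polynomial, the factor (x − 4)^2 tells us the largest block for λ = 4 has size 2.
Step 3 — with total size 4, 3 blocks, and largest block 2, the block sizes (in nonincreasing order) are [2, 1, 1].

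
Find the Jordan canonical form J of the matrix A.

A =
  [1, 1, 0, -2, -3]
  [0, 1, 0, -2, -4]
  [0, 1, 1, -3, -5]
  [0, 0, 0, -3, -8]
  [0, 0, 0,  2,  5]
J_2(1) ⊕ J_2(1) ⊕ J_1(1)

The characteristic polynomial is
  det(x·I − A) = x^5 - 5*x^4 + 10*x^3 - 10*x^2 + 5*x - 1 = (x - 1)^5

Eigenvalues and multiplicities (the geometric multiplicity of λ is n − rank(A − λI), which equals the number of Jordan blocks for λ):
  λ = 1: algebraic multiplicity = 5, geometric multiplicity = 3

Determining the block sizes for each eigenvalue:
  λ = 1: with am = 5 and gm = 3, the partition is not yet determined (e.g. several partitions of 5 into 3 parts exist). Let N = A − (1)·I. Computing rank(N^1) = 2, rank(N^2) = 0; the number of blocks of size ≥ j is rank(N^{j−1}) − rank(N^j), giving [3, 2]. So we have 2 block(s) of size 2, 1 block(s) of size 1 → block sizes [2, 2, 1]

Assembling the blocks gives a Jordan form
J =
  [1, 1, 0, 0, 0]
  [0, 1, 0, 0, 0]
  [0, 0, 1, 1, 0]
  [0, 0, 0, 1, 0]
  [0, 0, 0, 0, 1]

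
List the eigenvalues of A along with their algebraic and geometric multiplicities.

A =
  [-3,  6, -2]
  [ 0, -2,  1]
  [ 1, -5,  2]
λ = -1: alg = 3, geom = 1

Step 1 — factor the characteristic polynomial to read off the algebraic multiplicities:
  χ_A(x) = (x + 1)^3

Step 2 — compute geometric multiplicities via the rank-nullity identity g(λ) = n − rank(A − λI):
  rank(A − (-1)·I) = 2, so dim ker(A − (-1)·I) = n − 2 = 1

Summary:
  λ = -1: algebraic multiplicity = 3, geometric multiplicity = 1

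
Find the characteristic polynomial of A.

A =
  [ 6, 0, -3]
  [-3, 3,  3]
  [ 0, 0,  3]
x^3 - 12*x^2 + 45*x - 54

Expanding det(x·I − A) (e.g. by cofactor expansion or by noting that A is similar to its Jordan form J, which has the same characteristic polynomial as A) gives
  χ_A(x) = x^3 - 12*x^2 + 45*x - 54
which factors as (x - 6)*(x - 3)^2. The eigenvalues (with algebraic multiplicities) are λ = 3 with multiplicity 2, λ = 6 with multiplicity 1.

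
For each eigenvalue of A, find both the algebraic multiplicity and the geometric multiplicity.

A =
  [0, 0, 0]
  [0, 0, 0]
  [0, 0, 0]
λ = 0: alg = 3, geom = 3

Step 1 — factor the characteristic polynomial to read off the algebraic multiplicities:
  χ_A(x) = x^3

Step 2 — compute geometric multiplicities via the rank-nullity identity g(λ) = n − rank(A − λI):
  rank(A − (0)·I) = 0, so dim ker(A − (0)·I) = n − 0 = 3

Summary:
  λ = 0: algebraic multiplicity = 3, geometric multiplicity = 3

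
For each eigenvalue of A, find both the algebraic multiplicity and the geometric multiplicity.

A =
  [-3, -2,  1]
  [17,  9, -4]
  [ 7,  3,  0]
λ = 2: alg = 3, geom = 1

Step 1 — factor the characteristic polynomial to read off the algebraic multiplicities:
  χ_A(x) = (x - 2)^3

Step 2 — compute geometric multiplicities via the rank-nullity identity g(λ) = n − rank(A − λI):
  rank(A − (2)·I) = 2, so dim ker(A − (2)·I) = n − 2 = 1

Summary:
  λ = 2: algebraic multiplicity = 3, geometric multiplicity = 1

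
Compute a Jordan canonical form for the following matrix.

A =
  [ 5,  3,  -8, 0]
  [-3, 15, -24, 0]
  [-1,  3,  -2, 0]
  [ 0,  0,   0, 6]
J_2(6) ⊕ J_1(6) ⊕ J_1(6)

The characteristic polynomial is
  det(x·I − A) = x^4 - 24*x^3 + 216*x^2 - 864*x + 1296 = (x - 6)^4

Eigenvalues and multiplicities (the geometric multiplicity of λ is n − rank(A − λI), which equals the number of Jordan blocks for λ):
  λ = 6: algebraic multiplicity = 4, geometric multiplicity = 3

Determining the block sizes for each eigenvalue:
  λ = 6: 3 blocks summing to 4 forces exactly one block of size 2 and the rest size 1 → block sizes [2, 1, 1]

Assembling the blocks gives a Jordan form
J =
  [6, 1, 0, 0]
  [0, 6, 0, 0]
  [0, 0, 6, 0]
  [0, 0, 0, 6]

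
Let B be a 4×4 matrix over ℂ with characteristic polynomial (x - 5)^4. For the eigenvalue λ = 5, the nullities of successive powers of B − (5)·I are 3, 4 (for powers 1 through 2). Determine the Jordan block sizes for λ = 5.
Block sizes for λ = 5: [2, 1, 1]

From the dimensions of kernels of powers, the number of Jordan blocks of size at least j is d_j − d_{j−1} where d_j = dim ker(N^j) (with d_0 = 0). Computing the differences gives [3, 1].
The number of blocks of size exactly k is (#blocks of size ≥ k) − (#blocks of size ≥ k + 1), so the partition is: 2 block(s) of size 1, 1 block(s) of size 2.
In nonincreasing order the block sizes are [2, 1, 1].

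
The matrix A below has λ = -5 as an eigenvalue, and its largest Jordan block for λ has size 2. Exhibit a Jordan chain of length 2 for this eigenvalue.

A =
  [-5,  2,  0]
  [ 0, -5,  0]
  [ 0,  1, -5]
A Jordan chain for λ = -5 of length 2:
v_1 = (2, 0, 1)ᵀ
v_2 = (0, 1, 0)ᵀ

Let N = A − (-5)·I. We want v_2 with N^2 v_2 = 0 but N^1 v_2 ≠ 0; then v_{j-1} := N · v_j for j = 2, …, 2.

Pick v_2 = (0, 1, 0)ᵀ.
Then v_1 = N · v_2 = (2, 0, 1)ᵀ.

Sanity check: (A − (-5)·I) v_1 = (0, 0, 0)ᵀ = 0. ✓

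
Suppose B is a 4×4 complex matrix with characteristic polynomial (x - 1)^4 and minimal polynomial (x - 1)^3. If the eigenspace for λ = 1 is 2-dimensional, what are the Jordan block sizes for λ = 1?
Block sizes for λ = 1: [3, 1]

Step 1 — from the characteristic polynomial, algebraic multiplicity of λ = 1 is 4. From dim ker(B − (1)·I) = 2, there are exactly 2 Jordan blocks for λ = 1.
Step 2 — from the minimal polynomial, the factor (x − 1)^3 tells us the largest block for λ = 1 has size 3.
Step 3 — with total size 4, 2 blocks, and largest block 3, the block sizes (in nonincreasing order) are [3, 1].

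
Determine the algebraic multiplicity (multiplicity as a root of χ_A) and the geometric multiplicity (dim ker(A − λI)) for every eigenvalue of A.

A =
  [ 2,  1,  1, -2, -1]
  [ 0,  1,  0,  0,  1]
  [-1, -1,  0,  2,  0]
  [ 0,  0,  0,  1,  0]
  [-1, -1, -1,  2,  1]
λ = 1: alg = 5, geom = 3

Step 1 — factor the characteristic polynomial to read off the algebraic multiplicities:
  χ_A(x) = (x - 1)^5

Step 2 — compute geometric multiplicities via the rank-nullity identity g(λ) = n − rank(A − λI):
  rank(A − (1)·I) = 2, so dim ker(A − (1)·I) = n − 2 = 3

Summary:
  λ = 1: algebraic multiplicity = 5, geometric multiplicity = 3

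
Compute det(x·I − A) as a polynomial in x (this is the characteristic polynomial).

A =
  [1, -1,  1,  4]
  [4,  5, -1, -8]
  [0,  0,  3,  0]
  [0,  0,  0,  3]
x^4 - 12*x^3 + 54*x^2 - 108*x + 81

Expanding det(x·I − A) (e.g. by cofactor expansion or by noting that A is similar to its Jordan form J, which has the same characteristic polynomial as A) gives
  χ_A(x) = x^4 - 12*x^3 + 54*x^2 - 108*x + 81
which factors as (x - 3)^4. The eigenvalues (with algebraic multiplicities) are λ = 3 with multiplicity 4.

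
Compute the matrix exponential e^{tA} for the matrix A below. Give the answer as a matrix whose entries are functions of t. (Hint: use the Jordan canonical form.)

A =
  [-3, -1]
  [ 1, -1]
e^{tA} =
  [-t*exp(-2*t) + exp(-2*t), -t*exp(-2*t)]
  [t*exp(-2*t), t*exp(-2*t) + exp(-2*t)]

Strategy: write A = P · J · P⁻¹ where J is a Jordan canonical form, so e^{tA} = P · e^{tJ} · P⁻¹, and e^{tJ} can be computed block-by-block.

A has Jordan form
J =
  [-2,  1]
  [ 0, -2]
(up to reordering of blocks).

Per-block formulas:
  For a 2×2 Jordan block J_2(-2): exp(t · J_2(-2)) = e^(-2t)·(I + t·N), where N is the 2×2 nilpotent shift.

After assembling e^{tJ} and conjugating by P, we get:

e^{tA} =
  [-t*exp(-2*t) + exp(-2*t), -t*exp(-2*t)]
  [t*exp(-2*t), t*exp(-2*t) + exp(-2*t)]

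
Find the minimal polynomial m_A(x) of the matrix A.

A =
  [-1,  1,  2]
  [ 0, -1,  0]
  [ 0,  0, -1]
x^2 + 2*x + 1

The characteristic polynomial is χ_A(x) = (x + 1)^3, so the eigenvalues are known. The minimal polynomial is
  m_A(x) = Π_λ (x − λ)^{k_λ}
where k_λ is the size of the *largest* Jordan block for λ (equivalently, the smallest k with (A − λI)^k v = 0 for every generalised eigenvector v of λ).

  λ = -1: largest Jordan block has size 2, contributing (x + 1)^2

So m_A(x) = (x + 1)^2 = x^2 + 2*x + 1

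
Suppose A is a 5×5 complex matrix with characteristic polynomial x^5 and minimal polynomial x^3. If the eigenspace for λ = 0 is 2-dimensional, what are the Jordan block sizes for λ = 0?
Block sizes for λ = 0: [3, 2]

Step 1 — from the characteristic polynomial, algebraic multiplicity of λ = 0 is 5. From dim ker(A − (0)·I) = 2, there are exactly 2 Jordan blocks for λ = 0.
Step 2 — from the minimal polynomial, the factor (x − 0)^3 tells us the largest block for λ = 0 has size 3.
Step 3 — with total size 5, 2 blocks, and largest block 3, the block sizes (in nonincreasing order) are [3, 2].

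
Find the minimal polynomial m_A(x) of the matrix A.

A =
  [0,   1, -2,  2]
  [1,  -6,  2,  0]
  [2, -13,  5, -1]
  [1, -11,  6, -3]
x^2 + 2*x + 1

The characteristic polynomial is χ_A(x) = (x + 1)^4, so the eigenvalues are known. The minimal polynomial is
  m_A(x) = Π_λ (x − λ)^{k_λ}
where k_λ is the size of the *largest* Jordan block for λ (equivalently, the smallest k with (A − λI)^k v = 0 for every generalised eigenvector v of λ).

  λ = -1: largest Jordan block has size 2, contributing (x + 1)^2

So m_A(x) = (x + 1)^2 = x^2 + 2*x + 1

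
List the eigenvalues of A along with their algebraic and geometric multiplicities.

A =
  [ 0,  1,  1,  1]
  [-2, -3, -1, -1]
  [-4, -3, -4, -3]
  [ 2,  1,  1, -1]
λ = -2: alg = 4, geom = 2

Step 1 — factor the characteristic polynomial to read off the algebraic multiplicities:
  χ_A(x) = (x + 2)^4

Step 2 — compute geometric multiplicities via the rank-nullity identity g(λ) = n − rank(A − λI):
  rank(A − (-2)·I) = 2, so dim ker(A − (-2)·I) = n − 2 = 2

Summary:
  λ = -2: algebraic multiplicity = 4, geometric multiplicity = 2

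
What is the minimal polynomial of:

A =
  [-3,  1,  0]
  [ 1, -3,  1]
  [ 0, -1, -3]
x^3 + 9*x^2 + 27*x + 27

The characteristic polynomial is χ_A(x) = (x + 3)^3, so the eigenvalues are known. The minimal polynomial is
  m_A(x) = Π_λ (x − λ)^{k_λ}
where k_λ is the size of the *largest* Jordan block for λ (equivalently, the smallest k with (A − λI)^k v = 0 for every generalised eigenvector v of λ).

  λ = -3: largest Jordan block has size 3, contributing (x + 3)^3

So m_A(x) = (x + 3)^3 = x^3 + 9*x^2 + 27*x + 27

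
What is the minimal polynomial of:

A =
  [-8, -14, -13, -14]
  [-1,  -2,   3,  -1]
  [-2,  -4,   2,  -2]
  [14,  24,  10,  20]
x^4 - 12*x^3 + 48*x^2 - 80*x + 48

The characteristic polynomial is χ_A(x) = (x - 6)*(x - 2)^3, so the eigenvalues are known. The minimal polynomial is
  m_A(x) = Π_λ (x − λ)^{k_λ}
where k_λ is the size of the *largest* Jordan block for λ (equivalently, the smallest k with (A − λI)^k v = 0 for every generalised eigenvector v of λ).

  λ = 2: largest Jordan block has size 3, contributing (x − 2)^3
  λ = 6: largest Jordan block has size 1, contributing (x − 6)

So m_A(x) = (x - 6)*(x - 2)^3 = x^4 - 12*x^3 + 48*x^2 - 80*x + 48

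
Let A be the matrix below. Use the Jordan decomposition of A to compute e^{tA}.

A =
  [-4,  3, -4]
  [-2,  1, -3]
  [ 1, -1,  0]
e^{tA} =
  [-t^2*exp(-t)/2 - 3*t*exp(-t) + exp(-t), t^2*exp(-t)/2 + 3*t*exp(-t), -t^2*exp(-t)/2 - 4*t*exp(-t)]
  [-t^2*exp(-t)/2 - 2*t*exp(-t), t^2*exp(-t)/2 + 2*t*exp(-t) + exp(-t), -t^2*exp(-t)/2 - 3*t*exp(-t)]
  [t*exp(-t), -t*exp(-t), t*exp(-t) + exp(-t)]

Strategy: write A = P · J · P⁻¹ where J is a Jordan canonical form, so e^{tA} = P · e^{tJ} · P⁻¹, and e^{tJ} can be computed block-by-block.

A has Jordan form
J =
  [-1,  1,  0]
  [ 0, -1,  1]
  [ 0,  0, -1]
(up to reordering of blocks).

Per-block formulas:
  For a 3×3 Jordan block J_3(-1): exp(t · J_3(-1)) = e^(-1t)·(I + t·N + (t^2/2)·N^2), where N is the 3×3 nilpotent shift.

After assembling e^{tJ} and conjugating by P, we get:

e^{tA} =
  [-t^2*exp(-t)/2 - 3*t*exp(-t) + exp(-t), t^2*exp(-t)/2 + 3*t*exp(-t), -t^2*exp(-t)/2 - 4*t*exp(-t)]
  [-t^2*exp(-t)/2 - 2*t*exp(-t), t^2*exp(-t)/2 + 2*t*exp(-t) + exp(-t), -t^2*exp(-t)/2 - 3*t*exp(-t)]
  [t*exp(-t), -t*exp(-t), t*exp(-t) + exp(-t)]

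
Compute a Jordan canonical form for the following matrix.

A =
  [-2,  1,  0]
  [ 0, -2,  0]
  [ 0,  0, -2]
J_2(-2) ⊕ J_1(-2)

The characteristic polynomial is
  det(x·I − A) = x^3 + 6*x^2 + 12*x + 8 = (x + 2)^3

Eigenvalues and multiplicities (the geometric multiplicity of λ is n − rank(A − λI), which equals the number of Jordan blocks for λ):
  λ = -2: algebraic multiplicity = 3, geometric multiplicity = 2

Determining the block sizes for each eigenvalue:
  λ = -2: 2 blocks summing to 3 forces exactly one block of size 2 and the rest size 1 → block sizes [2, 1]

Assembling the blocks gives a Jordan form
J =
  [-2,  1,  0]
  [ 0, -2,  0]
  [ 0,  0, -2]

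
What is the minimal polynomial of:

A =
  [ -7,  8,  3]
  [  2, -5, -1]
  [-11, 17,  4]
x^3 + 8*x^2 + 21*x + 18

The characteristic polynomial is χ_A(x) = (x + 2)*(x + 3)^2, so the eigenvalues are known. The minimal polynomial is
  m_A(x) = Π_λ (x − λ)^{k_λ}
where k_λ is the size of the *largest* Jordan block for λ (equivalently, the smallest k with (A − λI)^k v = 0 for every generalised eigenvector v of λ).

  λ = -3: largest Jordan block has size 2, contributing (x + 3)^2
  λ = -2: largest Jordan block has size 1, contributing (x + 2)

So m_A(x) = (x + 2)*(x + 3)^2 = x^3 + 8*x^2 + 21*x + 18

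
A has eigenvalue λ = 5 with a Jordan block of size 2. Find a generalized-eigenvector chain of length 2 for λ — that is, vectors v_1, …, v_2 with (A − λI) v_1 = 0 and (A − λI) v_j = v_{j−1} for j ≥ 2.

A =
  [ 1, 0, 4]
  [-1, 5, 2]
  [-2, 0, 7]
A Jordan chain for λ = 5 of length 2:
v_1 = (0, 1, 0)ᵀ
v_2 = (1, 0, 1)ᵀ

Let N = A − (5)·I. We want v_2 with N^2 v_2 = 0 but N^1 v_2 ≠ 0; then v_{j-1} := N · v_j for j = 2, …, 2.

Pick v_2 = (1, 0, 1)ᵀ.
Then v_1 = N · v_2 = (0, 1, 0)ᵀ.

Sanity check: (A − (5)·I) v_1 = (0, 0, 0)ᵀ = 0. ✓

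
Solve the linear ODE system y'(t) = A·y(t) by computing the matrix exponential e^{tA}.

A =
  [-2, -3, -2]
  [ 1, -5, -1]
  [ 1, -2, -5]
e^{tA} =
  [-t^2*exp(-4*t)/2 + 2*t*exp(-4*t) + exp(-4*t), t^2*exp(-4*t)/2 - 3*t*exp(-4*t), t^2*exp(-4*t)/2 - 2*t*exp(-4*t)]
  [t*exp(-4*t), -t*exp(-4*t) + exp(-4*t), -t*exp(-4*t)]
  [-t^2*exp(-4*t)/2 + t*exp(-4*t), t^2*exp(-4*t)/2 - 2*t*exp(-4*t), t^2*exp(-4*t)/2 - t*exp(-4*t) + exp(-4*t)]

Strategy: write A = P · J · P⁻¹ where J is a Jordan canonical form, so e^{tA} = P · e^{tJ} · P⁻¹, and e^{tJ} can be computed block-by-block.

A has Jordan form
J =
  [-4,  1,  0]
  [ 0, -4,  1]
  [ 0,  0, -4]
(up to reordering of blocks).

Per-block formulas:
  For a 3×3 Jordan block J_3(-4): exp(t · J_3(-4)) = e^(-4t)·(I + t·N + (t^2/2)·N^2), where N is the 3×3 nilpotent shift.

After assembling e^{tJ} and conjugating by P, we get:

e^{tA} =
  [-t^2*exp(-4*t)/2 + 2*t*exp(-4*t) + exp(-4*t), t^2*exp(-4*t)/2 - 3*t*exp(-4*t), t^2*exp(-4*t)/2 - 2*t*exp(-4*t)]
  [t*exp(-4*t), -t*exp(-4*t) + exp(-4*t), -t*exp(-4*t)]
  [-t^2*exp(-4*t)/2 + t*exp(-4*t), t^2*exp(-4*t)/2 - 2*t*exp(-4*t), t^2*exp(-4*t)/2 - t*exp(-4*t) + exp(-4*t)]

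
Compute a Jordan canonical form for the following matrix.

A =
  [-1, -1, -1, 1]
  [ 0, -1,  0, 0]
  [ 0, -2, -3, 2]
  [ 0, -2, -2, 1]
J_2(-1) ⊕ J_1(-1) ⊕ J_1(-1)

The characteristic polynomial is
  det(x·I − A) = x^4 + 4*x^3 + 6*x^2 + 4*x + 1 = (x + 1)^4

Eigenvalues and multiplicities (the geometric multiplicity of λ is n − rank(A − λI), which equals the number of Jordan blocks for λ):
  λ = -1: algebraic multiplicity = 4, geometric multiplicity = 3

Determining the block sizes for each eigenvalue:
  λ = -1: 3 blocks summing to 4 forces exactly one block of size 2 and the rest size 1 → block sizes [2, 1, 1]

Assembling the blocks gives a Jordan form
J =
  [-1,  1,  0,  0]
  [ 0, -1,  0,  0]
  [ 0,  0, -1,  0]
  [ 0,  0,  0, -1]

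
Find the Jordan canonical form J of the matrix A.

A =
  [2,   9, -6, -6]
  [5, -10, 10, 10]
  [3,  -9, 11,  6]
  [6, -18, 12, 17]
J_2(5) ⊕ J_1(5) ⊕ J_1(5)

The characteristic polynomial is
  det(x·I − A) = x^4 - 20*x^3 + 150*x^2 - 500*x + 625 = (x - 5)^4

Eigenvalues and multiplicities (the geometric multiplicity of λ is n − rank(A − λI), which equals the number of Jordan blocks for λ):
  λ = 5: algebraic multiplicity = 4, geometric multiplicity = 3

Determining the block sizes for each eigenvalue:
  λ = 5: 3 blocks summing to 4 forces exactly one block of size 2 and the rest size 1 → block sizes [2, 1, 1]

Assembling the blocks gives a Jordan form
J =
  [5, 1, 0, 0]
  [0, 5, 0, 0]
  [0, 0, 5, 0]
  [0, 0, 0, 5]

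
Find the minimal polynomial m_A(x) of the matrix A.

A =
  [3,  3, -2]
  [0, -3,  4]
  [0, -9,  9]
x^2 - 6*x + 9

The characteristic polynomial is χ_A(x) = (x - 3)^3, so the eigenvalues are known. The minimal polynomial is
  m_A(x) = Π_λ (x − λ)^{k_λ}
where k_λ is the size of the *largest* Jordan block for λ (equivalently, the smallest k with (A − λI)^k v = 0 for every generalised eigenvector v of λ).

  λ = 3: largest Jordan block has size 2, contributing (x − 3)^2

So m_A(x) = (x - 3)^2 = x^2 - 6*x + 9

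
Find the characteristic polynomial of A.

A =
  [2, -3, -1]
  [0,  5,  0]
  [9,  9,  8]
x^3 - 15*x^2 + 75*x - 125

Expanding det(x·I − A) (e.g. by cofactor expansion or by noting that A is similar to its Jordan form J, which has the same characteristic polynomial as A) gives
  χ_A(x) = x^3 - 15*x^2 + 75*x - 125
which factors as (x - 5)^3. The eigenvalues (with algebraic multiplicities) are λ = 5 with multiplicity 3.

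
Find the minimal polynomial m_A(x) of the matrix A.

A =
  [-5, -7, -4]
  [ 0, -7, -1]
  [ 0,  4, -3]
x^3 + 15*x^2 + 75*x + 125

The characteristic polynomial is χ_A(x) = (x + 5)^3, so the eigenvalues are known. The minimal polynomial is
  m_A(x) = Π_λ (x − λ)^{k_λ}
where k_λ is the size of the *largest* Jordan block for λ (equivalently, the smallest k with (A − λI)^k v = 0 for every generalised eigenvector v of λ).

  λ = -5: largest Jordan block has size 3, contributing (x + 5)^3

So m_A(x) = (x + 5)^3 = x^3 + 15*x^2 + 75*x + 125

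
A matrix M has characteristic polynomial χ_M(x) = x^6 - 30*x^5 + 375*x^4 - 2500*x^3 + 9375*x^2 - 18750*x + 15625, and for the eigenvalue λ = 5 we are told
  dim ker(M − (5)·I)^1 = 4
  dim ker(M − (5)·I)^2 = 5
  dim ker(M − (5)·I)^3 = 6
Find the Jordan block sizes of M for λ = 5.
Block sizes for λ = 5: [3, 1, 1, 1]

From the dimensions of kernels of powers, the number of Jordan blocks of size at least j is d_j − d_{j−1} where d_j = dim ker(N^j) (with d_0 = 0). Computing the differences gives [4, 1, 1].
The number of blocks of size exactly k is (#blocks of size ≥ k) − (#blocks of size ≥ k + 1), so the partition is: 3 block(s) of size 1, 1 block(s) of size 3.
In nonincreasing order the block sizes are [3, 1, 1, 1].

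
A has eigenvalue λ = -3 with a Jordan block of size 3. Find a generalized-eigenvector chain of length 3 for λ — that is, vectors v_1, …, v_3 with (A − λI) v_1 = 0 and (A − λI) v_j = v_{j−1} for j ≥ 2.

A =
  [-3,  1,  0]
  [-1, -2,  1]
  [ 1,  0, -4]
A Jordan chain for λ = -3 of length 3:
v_1 = (-1, 0, -1)ᵀ
v_2 = (0, -1, 1)ᵀ
v_3 = (1, 0, 0)ᵀ

Let N = A − (-3)·I. We want v_3 with N^3 v_3 = 0 but N^2 v_3 ≠ 0; then v_{j-1} := N · v_j for j = 3, …, 2.

Pick v_3 = (1, 0, 0)ᵀ.
Then v_2 = N · v_3 = (0, -1, 1)ᵀ.
Then v_1 = N · v_2 = (-1, 0, -1)ᵀ.

Sanity check: (A − (-3)·I) v_1 = (0, 0, 0)ᵀ = 0. ✓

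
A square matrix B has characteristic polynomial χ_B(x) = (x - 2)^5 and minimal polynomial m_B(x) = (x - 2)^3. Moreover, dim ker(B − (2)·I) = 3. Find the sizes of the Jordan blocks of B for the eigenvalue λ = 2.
Block sizes for λ = 2: [3, 1, 1]

Step 1 — from the characteristic polynomial, algebraic multiplicity of λ = 2 is 5. From dim ker(B − (2)·I) = 3, there are exactly 3 Jordan blocks for λ = 2.
Step 2 — from the minimal polynomial, the factor (x − 2)^3 tells us the largest block for λ = 2 has size 3.
Step 3 — with total size 5, 3 blocks, and largest block 3, the block sizes (in nonincreasing order) are [3, 1, 1].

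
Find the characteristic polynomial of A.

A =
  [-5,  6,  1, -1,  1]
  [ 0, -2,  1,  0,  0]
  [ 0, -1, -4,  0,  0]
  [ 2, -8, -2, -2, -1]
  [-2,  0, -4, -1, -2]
x^5 + 15*x^4 + 90*x^3 + 270*x^2 + 405*x + 243

Expanding det(x·I − A) (e.g. by cofactor expansion or by noting that A is similar to its Jordan form J, which has the same characteristic polynomial as A) gives
  χ_A(x) = x^5 + 15*x^4 + 90*x^3 + 270*x^2 + 405*x + 243
which factors as (x + 3)^5. The eigenvalues (with algebraic multiplicities) are λ = -3 with multiplicity 5.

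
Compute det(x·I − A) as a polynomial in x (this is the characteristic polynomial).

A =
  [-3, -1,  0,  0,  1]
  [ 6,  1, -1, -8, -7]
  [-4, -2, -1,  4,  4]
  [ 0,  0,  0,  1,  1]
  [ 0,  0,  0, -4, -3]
x^5 + 5*x^4 + 10*x^3 + 10*x^2 + 5*x + 1

Expanding det(x·I − A) (e.g. by cofactor expansion or by noting that A is similar to its Jordan form J, which has the same characteristic polynomial as A) gives
  χ_A(x) = x^5 + 5*x^4 + 10*x^3 + 10*x^2 + 5*x + 1
which factors as (x + 1)^5. The eigenvalues (with algebraic multiplicities) are λ = -1 with multiplicity 5.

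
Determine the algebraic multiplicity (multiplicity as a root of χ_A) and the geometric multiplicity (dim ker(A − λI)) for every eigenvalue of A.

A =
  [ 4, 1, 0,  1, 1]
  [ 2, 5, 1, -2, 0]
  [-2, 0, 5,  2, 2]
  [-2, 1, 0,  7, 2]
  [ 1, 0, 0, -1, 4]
λ = 5: alg = 5, geom = 2

Step 1 — factor the characteristic polynomial to read off the algebraic multiplicities:
  χ_A(x) = (x - 5)^5

Step 2 — compute geometric multiplicities via the rank-nullity identity g(λ) = n − rank(A − λI):
  rank(A − (5)·I) = 3, so dim ker(A − (5)·I) = n − 3 = 2

Summary:
  λ = 5: algebraic multiplicity = 5, geometric multiplicity = 2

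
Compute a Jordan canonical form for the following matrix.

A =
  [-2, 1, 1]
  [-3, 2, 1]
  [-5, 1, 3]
J_3(1)

The characteristic polynomial is
  det(x·I − A) = x^3 - 3*x^2 + 3*x - 1 = (x - 1)^3

Eigenvalues and multiplicities (the geometric multiplicity of λ is n − rank(A − λI), which equals the number of Jordan blocks for λ):
  λ = 1: algebraic multiplicity = 3, geometric multiplicity = 1

Determining the block sizes for each eigenvalue:
  λ = 1: one block (gm = 1), so the single block has size am = 3 → block sizes [3]

Assembling the blocks gives a Jordan form
J =
  [1, 1, 0]
  [0, 1, 1]
  [0, 0, 1]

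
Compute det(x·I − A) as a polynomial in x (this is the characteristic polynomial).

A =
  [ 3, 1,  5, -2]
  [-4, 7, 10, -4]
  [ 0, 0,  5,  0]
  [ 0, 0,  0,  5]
x^4 - 20*x^3 + 150*x^2 - 500*x + 625

Expanding det(x·I − A) (e.g. by cofactor expansion or by noting that A is similar to its Jordan form J, which has the same characteristic polynomial as A) gives
  χ_A(x) = x^4 - 20*x^3 + 150*x^2 - 500*x + 625
which factors as (x - 5)^4. The eigenvalues (with algebraic multiplicities) are λ = 5 with multiplicity 4.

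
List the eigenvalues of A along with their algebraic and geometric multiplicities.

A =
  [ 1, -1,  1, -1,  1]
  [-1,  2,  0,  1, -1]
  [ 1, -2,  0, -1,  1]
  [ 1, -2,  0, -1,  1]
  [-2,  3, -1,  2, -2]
λ = 0: alg = 5, geom = 3

Step 1 — factor the characteristic polynomial to read off the algebraic multiplicities:
  χ_A(x) = x^5

Step 2 — compute geometric multiplicities via the rank-nullity identity g(λ) = n − rank(A − λI):
  rank(A − (0)·I) = 2, so dim ker(A − (0)·I) = n − 2 = 3

Summary:
  λ = 0: algebraic multiplicity = 5, geometric multiplicity = 3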